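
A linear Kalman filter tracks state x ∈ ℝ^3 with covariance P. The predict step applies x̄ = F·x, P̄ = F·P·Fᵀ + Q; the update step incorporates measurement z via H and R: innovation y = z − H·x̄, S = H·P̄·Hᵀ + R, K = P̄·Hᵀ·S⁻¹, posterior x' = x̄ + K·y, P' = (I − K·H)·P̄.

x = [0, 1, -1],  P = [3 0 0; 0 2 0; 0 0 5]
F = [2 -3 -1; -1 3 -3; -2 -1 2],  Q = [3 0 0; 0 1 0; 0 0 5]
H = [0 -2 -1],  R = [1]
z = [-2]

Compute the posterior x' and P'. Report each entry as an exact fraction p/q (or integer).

x̄ = F·x = [-2, 6, -3]
P̄ = F·P·Fᵀ + Q = [38 -9 -16; -9 67 -30; -16 -30 39]
y = z − H·x̄ = [7]
S = H·P̄·Hᵀ + R = [188]
K = P̄·Hᵀ·S⁻¹ = [17/94; -26/47; 21/188]
x' = x̄ + K·y = [-69/94, 100/47, -417/188]
P' = (I − K·H)·P̄ = [1497/47 461/47 -1861/94; 461/47 445/47 -864/47; -1861/94 -864/47 6891/188]

x' = [-69/94, 100/47, -417/188]
P' = [1497/47 461/47 -1861/94; 461/47 445/47 -864/47; -1861/94 -864/47 6891/188]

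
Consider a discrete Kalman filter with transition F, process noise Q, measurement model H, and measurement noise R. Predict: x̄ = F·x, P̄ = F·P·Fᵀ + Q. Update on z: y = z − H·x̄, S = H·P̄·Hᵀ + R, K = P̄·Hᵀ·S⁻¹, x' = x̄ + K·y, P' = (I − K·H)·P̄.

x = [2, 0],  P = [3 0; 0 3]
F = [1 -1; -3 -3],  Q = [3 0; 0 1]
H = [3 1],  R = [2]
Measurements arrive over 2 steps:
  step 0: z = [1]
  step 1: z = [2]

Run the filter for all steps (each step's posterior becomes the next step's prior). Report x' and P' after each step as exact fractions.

step 0: x' = [101/46, -773/138], P' = [171/46 -495/46; -495/46 4565/138]
step 1: x' = [21167/28080, -5887/28080], P' = [19657/28080 -46457/28080; -46457/28080 157897/28080]

step 0: x̄ = F·x = [2, -6]
step 0: P̄ = F·P·Fᵀ + Q = [9 0; 0 55]
step 0: y = z − H·x̄ = [1]
step 0: S = H·P̄·Hᵀ + R = [138]
step 0: K = P̄·Hᵀ·S⁻¹ = [9/46; 55/138]
step 0: x' = x̄ + K·y = [101/46, -773/138]
step 0: P' = (I − K·H)·P̄ = [171/46 -495/46; -495/46 4565/138]
step 1: x̄ = F·x = [538/69, 235/23]
step 1: P̄ = F·P·Fᵀ + Q = [4231/69 2026/23; 2026/23 3185/23]
step 1: y = z − H·x̄ = [-727/23]
step 1: S = H·P̄·Hᵀ + R = [28080/23]
step 1: K = P̄·Hᵀ·S⁻¹ = [6257/28080; 9263/28080]
step 1: x' = x̄ + K·y = [21167/28080, -5887/28080]
step 1: P' = (I − K·H)·P̄ = [19657/28080 -46457/28080; -46457/28080 157897/28080]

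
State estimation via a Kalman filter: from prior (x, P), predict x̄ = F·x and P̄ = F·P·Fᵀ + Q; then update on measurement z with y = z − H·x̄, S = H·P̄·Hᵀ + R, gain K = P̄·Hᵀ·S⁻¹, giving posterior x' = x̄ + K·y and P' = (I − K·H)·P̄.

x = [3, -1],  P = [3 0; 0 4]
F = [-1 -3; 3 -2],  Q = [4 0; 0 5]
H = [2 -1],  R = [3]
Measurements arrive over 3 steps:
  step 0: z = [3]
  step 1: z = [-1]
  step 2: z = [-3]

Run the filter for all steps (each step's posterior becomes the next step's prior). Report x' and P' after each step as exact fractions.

step 0: x̄ = F·x = [0, 11]
step 0: P̄ = F·P·Fᵀ + Q = [43 15; 15 48]
step 0: y = z − H·x̄ = [14]
step 0: S = H·P̄·Hᵀ + R = [163]
step 0: K = P̄·Hᵀ·S⁻¹ = [71/163; -18/163]
step 0: x' = x̄ + K·y = [994/163, 1541/163]
step 0: P' = (I − K·H)·P̄ = [1968/163 3723/163; 3723/163 7500/163]
step 1: x̄ = F·x = [-5617/163, -100/163]
step 1: P̄ = F·P·Fᵀ + Q = [92458/163 13035/163; 13035/163 3851/163]
step 1: y = z − H·x̄ = [10971/163]
step 1: S = H·P̄·Hᵀ + R = [322032/163]
step 1: K = P̄·Hᵀ·S⁻¹ = [171881/322032; 22219/322032]
step 1: x' = x̄ + K·y = [157163/107344, 432641/107344]
step 1: P' = (I − K·H)·P̄ = [1419365/322032 2323087/322032; 2323087/322032 4579517/322032]
step 2: x̄ = F·x = [-727543/53672, -393793/107344]
step 2: P̄ = F·P·Fᵀ + Q = [14465417/80508 3478699/161016; 3478699/161016 4825469/322032]
step 2: y = z − H·x̄ = [2194347/107344]
step 2: S = H·P̄·Hᵀ + R = [209408645/322032]
step 2: K = P̄·Hᵀ·S⁻¹ = [108765938/209408645; 9089327/209408645]
step 2: x' = x̄ + K·y = [-615193936/209408645, -582412814/209408645]
step 2: P' = (I − K·H)·P̄ = [890297313/209408645 1454296812/209408645; 1454296812/209408645 2881325643/209408645]

step 0: x' = [994/163, 1541/163], P' = [1968/163 3723/163; 3723/163 7500/163]
step 1: x' = [157163/107344, 432641/107344], P' = [1419365/322032 2323087/322032; 2323087/322032 4579517/322032]
step 2: x' = [-615193936/209408645, -582412814/209408645], P' = [890297313/209408645 1454296812/209408645; 1454296812/209408645 2881325643/209408645]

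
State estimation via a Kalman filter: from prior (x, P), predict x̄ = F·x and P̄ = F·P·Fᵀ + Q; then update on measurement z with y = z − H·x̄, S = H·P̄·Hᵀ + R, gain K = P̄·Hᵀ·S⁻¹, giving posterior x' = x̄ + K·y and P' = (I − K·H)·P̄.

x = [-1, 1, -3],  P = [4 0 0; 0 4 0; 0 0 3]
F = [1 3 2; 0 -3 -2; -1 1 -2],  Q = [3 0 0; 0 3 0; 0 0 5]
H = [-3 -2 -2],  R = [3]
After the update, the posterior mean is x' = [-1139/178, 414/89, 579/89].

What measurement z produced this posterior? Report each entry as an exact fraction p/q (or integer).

z = [-3]

x̄ = F·x = [-4, 3, 8]
P̄ = F·P·Fᵀ + Q = [55 -48 -4; -48 51 0; -4 0 25]
S = H·P̄·Hᵀ + R = [178]
K = P̄·Hᵀ·S⁻¹ = [-61/178; 21/89; -19/89]
x' − x̄ = [-427/178, 147/89, -133/89] = K·y
y = (KᵀK)⁻¹·Kᵀ·(x' − x̄) = [7]
z = y + H·x̄ = [7] + [-10] = [-3]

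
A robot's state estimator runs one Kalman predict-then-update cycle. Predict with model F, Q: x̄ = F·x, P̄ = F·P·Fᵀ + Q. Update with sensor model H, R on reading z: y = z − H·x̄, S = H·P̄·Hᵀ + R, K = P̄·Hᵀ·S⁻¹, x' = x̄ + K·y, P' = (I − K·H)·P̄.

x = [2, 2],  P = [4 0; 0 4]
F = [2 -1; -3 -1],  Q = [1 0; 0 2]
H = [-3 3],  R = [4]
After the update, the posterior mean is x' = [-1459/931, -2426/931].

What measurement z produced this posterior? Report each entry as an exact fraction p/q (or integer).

x̄ = F·x = [2, -8]
P̄ = F·P·Fᵀ + Q = [21 -20; -20 42]
S = H·P̄·Hᵀ + R = [931]
K = P̄·Hᵀ·S⁻¹ = [-123/931; 186/931]
x' − x̄ = [-3321/931, 5022/931] = K·y
y = (KᵀK)⁻¹·Kᵀ·(x' − x̄) = [27]
z = y + H·x̄ = [27] + [-30] = [-3]

z = [-3]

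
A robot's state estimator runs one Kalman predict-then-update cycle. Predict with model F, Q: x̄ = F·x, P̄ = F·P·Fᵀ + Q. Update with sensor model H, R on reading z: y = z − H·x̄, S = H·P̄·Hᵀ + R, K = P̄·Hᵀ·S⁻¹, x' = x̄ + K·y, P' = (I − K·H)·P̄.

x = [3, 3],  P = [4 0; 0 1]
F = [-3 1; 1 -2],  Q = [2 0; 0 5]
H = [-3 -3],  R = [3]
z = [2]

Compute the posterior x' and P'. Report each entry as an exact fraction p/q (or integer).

x' = [187/73, -244/73]
P' = [972/73 -947/73; -947/73 946/73]

x̄ = F·x = [-6, -3]
P̄ = F·P·Fᵀ + Q = [39 -14; -14 13]
y = z − H·x̄ = [-25]
S = H·P̄·Hᵀ + R = [219]
K = P̄·Hᵀ·S⁻¹ = [-25/73; 1/73]
x' = x̄ + K·y = [187/73, -244/73]
P' = (I − K·H)·P̄ = [972/73 -947/73; -947/73 946/73]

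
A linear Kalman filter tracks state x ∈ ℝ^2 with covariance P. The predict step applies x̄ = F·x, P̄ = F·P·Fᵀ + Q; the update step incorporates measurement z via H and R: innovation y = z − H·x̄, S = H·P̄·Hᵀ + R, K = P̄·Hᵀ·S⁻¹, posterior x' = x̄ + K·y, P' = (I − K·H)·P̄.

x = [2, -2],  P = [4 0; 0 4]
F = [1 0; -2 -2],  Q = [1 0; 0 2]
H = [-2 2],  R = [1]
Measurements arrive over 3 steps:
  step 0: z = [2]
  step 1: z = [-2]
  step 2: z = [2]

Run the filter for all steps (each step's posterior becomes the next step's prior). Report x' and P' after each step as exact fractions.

step 0: x̄ = F·x = [2, 0]
step 0: P̄ = F·P·Fᵀ + Q = [5 -8; -8 34]
step 0: y = z − H·x̄ = [6]
step 0: S = H·P̄·Hᵀ + R = [221]
step 0: K = P̄·Hᵀ·S⁻¹ = [-2/17; 84/221]
step 0: x' = x̄ + K·y = [22/17, 504/221]
step 0: P' = (I − K·H)·P̄ = [33/17 32/17; 32/17 458/221]
step 1: x̄ = F·x = [22/17, -1580/221]
step 1: P̄ = F·P·Fᵀ + Q = [50/17 -130/17; -130/17 7318/221]
step 1: y = z − H·x̄ = [3290/221]
step 1: S = H·P̄·Hᵀ + R = [45613/221]
step 1: K = P̄·Hᵀ·S⁻¹ = [-4680/45613; 18016/45613]
step 1: x' = x̄ + K·y = [-10642/45613, -57900/45613]
step 1: P' = (I − K·H)·P̄ = [35050/45613 32710/45613; 32710/45613 41718/45613]
step 2: x̄ = F·x = [-10642/45613, 137084/45613]
step 2: P̄ = F·P·Fᵀ + Q = [80663/45613 -135520/45613; -135520/45613 659978/45613]
step 2: y = z − H·x̄ = [-204226/45613]
step 2: S = H·P̄·Hᵀ + R = [4092337/45613]
step 2: K = P̄·Hᵀ·S⁻¹ = [-432366/4092337; 1590996/4092337]
step 2: x' = x̄ + K·y = [981074/4092337, 5175524/4092337]
step 2: P' = (I − K·H)·P̄ = [3138575/4092337 2922392/4092337; 2922392/4092337 3717890/4092337]

step 0: x' = [22/17, 504/221], P' = [33/17 32/17; 32/17 458/221]
step 1: x' = [-10642/45613, -57900/45613], P' = [35050/45613 32710/45613; 32710/45613 41718/45613]
step 2: x' = [981074/4092337, 5175524/4092337], P' = [3138575/4092337 2922392/4092337; 2922392/4092337 3717890/4092337]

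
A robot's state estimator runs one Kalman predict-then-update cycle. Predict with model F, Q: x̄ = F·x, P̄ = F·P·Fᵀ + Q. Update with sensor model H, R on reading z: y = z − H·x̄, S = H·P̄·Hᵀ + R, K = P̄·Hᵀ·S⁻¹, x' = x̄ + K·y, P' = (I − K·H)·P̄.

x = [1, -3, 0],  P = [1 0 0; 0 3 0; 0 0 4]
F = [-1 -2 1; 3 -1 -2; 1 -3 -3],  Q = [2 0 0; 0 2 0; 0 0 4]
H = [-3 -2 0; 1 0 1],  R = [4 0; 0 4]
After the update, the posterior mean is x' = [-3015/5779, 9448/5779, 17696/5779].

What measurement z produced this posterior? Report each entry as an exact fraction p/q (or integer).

x̄ = F·x = [5, 6, 10]
P̄ = F·P·Fᵀ + Q = [19 -5 5; -5 30 36; 5 36 68]
S = H·P̄·Hᵀ + R = [235 -134; -134 101]
K = P̄·Hᵀ·S⁻¹ = [-1531/5779 -658/5779; -391/5779 1255/5779; 995/5779 5497/5779]
x' − x̄ = [-31910/5779, -25226/5779, -40094/5779] = K·y
y = (KᵀK)⁻¹·Kᵀ·(x' − x̄) = [26, -12]
z = y + H·x̄ = [26, -12] + [-27, 15] = [-1, 3]

z = [-1, 3]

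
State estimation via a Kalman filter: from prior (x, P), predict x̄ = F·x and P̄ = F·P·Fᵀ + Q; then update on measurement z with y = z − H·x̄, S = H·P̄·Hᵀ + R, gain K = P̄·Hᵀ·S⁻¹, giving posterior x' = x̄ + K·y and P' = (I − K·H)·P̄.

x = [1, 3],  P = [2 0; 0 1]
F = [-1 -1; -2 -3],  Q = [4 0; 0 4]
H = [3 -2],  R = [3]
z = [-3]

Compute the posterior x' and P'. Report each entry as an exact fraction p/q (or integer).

x' = [-355/66, -151/22]
P' = [413/66 203/22; 203/22 315/22]

x̄ = F·x = [-4, -11]
P̄ = F·P·Fᵀ + Q = [7 7; 7 21]
y = z − H·x̄ = [-13]
S = H·P̄·Hᵀ + R = [66]
K = P̄·Hᵀ·S⁻¹ = [7/66; -7/22]
x' = x̄ + K·y = [-355/66, -151/22]
P' = (I − K·H)·P̄ = [413/66 203/22; 203/22 315/22]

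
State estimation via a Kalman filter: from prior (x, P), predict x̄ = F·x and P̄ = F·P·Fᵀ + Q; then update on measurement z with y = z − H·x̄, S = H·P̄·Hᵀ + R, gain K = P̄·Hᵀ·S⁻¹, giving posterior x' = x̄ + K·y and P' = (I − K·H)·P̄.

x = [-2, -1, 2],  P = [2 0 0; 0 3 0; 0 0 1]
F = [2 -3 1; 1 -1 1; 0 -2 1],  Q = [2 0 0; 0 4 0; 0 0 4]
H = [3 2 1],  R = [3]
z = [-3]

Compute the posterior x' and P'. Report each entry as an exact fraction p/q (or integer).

x' = [-305/178, -29/178, 224/89]
P' = [1135/712 -1141/712 -80/89; -1141/712 2359/712 -136/89; -80/89 -136/89 545/89]

x̄ = F·x = [1, 1, 4]
P̄ = F·P·Fᵀ + Q = [38 14 19; 14 10 7; 19 7 17]
y = z − H·x̄ = [-12]
S = H·P̄·Hᵀ + R = [712]
K = P̄·Hᵀ·S⁻¹ = [161/712; 69/712; 11/89]
x' = x̄ + K·y = [-305/178, -29/178, 224/89]
P' = (I − K·H)·P̄ = [1135/712 -1141/712 -80/89; -1141/712 2359/712 -136/89; -80/89 -136/89 545/89]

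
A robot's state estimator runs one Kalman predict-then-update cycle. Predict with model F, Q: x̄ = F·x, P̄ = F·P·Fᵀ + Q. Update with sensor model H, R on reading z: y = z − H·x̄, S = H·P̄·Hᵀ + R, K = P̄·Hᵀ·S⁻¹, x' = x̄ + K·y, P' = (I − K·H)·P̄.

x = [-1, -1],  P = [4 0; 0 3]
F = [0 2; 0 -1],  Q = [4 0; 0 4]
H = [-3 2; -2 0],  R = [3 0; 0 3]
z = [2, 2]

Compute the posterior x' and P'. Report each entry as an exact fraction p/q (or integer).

x' = [-1810/2149, -323/2149]
P' = [1056/2149 1314/2149; 1314/2149 3027/2149]

x̄ = F·x = [-2, 1]
P̄ = F·P·Fᵀ + Q = [16 -6; -6 7]
y = z − H·x̄ = [-6, -2]
S = H·P̄·Hᵀ + R = [247 120; 120 67]
K = P̄·Hᵀ·S⁻¹ = [-180/2149 -704/2149; 704/2149 -876/2149]
x' = x̄ + K·y = [-1810/2149, -323/2149]
P' = (I − K·H)·P̄ = [1056/2149 1314/2149; 1314/2149 3027/2149]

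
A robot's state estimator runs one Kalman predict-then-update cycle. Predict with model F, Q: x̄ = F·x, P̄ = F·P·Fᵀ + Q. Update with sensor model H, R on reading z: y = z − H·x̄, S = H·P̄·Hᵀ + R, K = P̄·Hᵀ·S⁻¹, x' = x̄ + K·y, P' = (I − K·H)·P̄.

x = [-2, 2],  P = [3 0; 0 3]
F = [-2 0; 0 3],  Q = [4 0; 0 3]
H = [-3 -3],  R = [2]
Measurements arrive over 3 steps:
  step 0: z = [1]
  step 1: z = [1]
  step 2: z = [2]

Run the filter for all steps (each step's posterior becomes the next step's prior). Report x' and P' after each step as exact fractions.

step 0: x̄ = F·x = [4, 6]
step 0: P̄ = F·P·Fᵀ + Q = [16 0; 0 30]
step 0: y = z − H·x̄ = [31]
step 0: S = H·P̄·Hᵀ + R = [416]
step 0: K = P̄·Hᵀ·S⁻¹ = [-3/26; -45/208]
step 0: x' = x̄ + K·y = [11/26, -147/208]
step 0: P' = (I − K·H)·P̄ = [136/13 -135/13; -135/13 1095/104]
step 1: x̄ = F·x = [-11/13, -441/208]
step 1: P̄ = F·P·Fᵀ + Q = [596/13 810/13; 810/13 10167/104]
step 1: y = z − H·x̄ = [-1643/208]
step 1: S = H·P̄·Hᵀ + R = [251263/104]
step 1: K = P̄·Hᵀ·S⁻¹ = [-33744/251263; -49941/251263]
step 1: x' = x̄ + K·y = [53938/251263, -138240/251263]
step 1: P' = (I − K·H)·P̄ = [570812/251263 -548316/251263; -548316/251263 581610/251263]
step 2: x̄ = F·x = [-107876/251263, -414720/251263]
step 2: P̄ = F·P·Fᵀ + Q = [3288300/251263 3289896/251263; 3289896/251263 5988279/251263]
step 2: y = z − H·x̄ = [-1065262/251263]
step 2: S = H·P̄·Hᵀ + R = [143209865/251263]
step 2: K = P̄·Hᵀ·S⁻¹ = [-19734588/143209865; -5566905/28641973]
step 2: x' = x̄ + K·y = [22182332/143209865, -23673150/28641973]
step 2: P' = (I − K·H)·P̄ = [324214212/143209865 -62211564/28641973; -62211564/28641973 65922834/28641973]

step 0: x' = [11/26, -147/208], P' = [136/13 -135/13; -135/13 1095/104]
step 1: x' = [53938/251263, -138240/251263], P' = [570812/251263 -548316/251263; -548316/251263 581610/251263]
step 2: x' = [22182332/143209865, -23673150/28641973], P' = [324214212/143209865 -62211564/28641973; -62211564/28641973 65922834/28641973]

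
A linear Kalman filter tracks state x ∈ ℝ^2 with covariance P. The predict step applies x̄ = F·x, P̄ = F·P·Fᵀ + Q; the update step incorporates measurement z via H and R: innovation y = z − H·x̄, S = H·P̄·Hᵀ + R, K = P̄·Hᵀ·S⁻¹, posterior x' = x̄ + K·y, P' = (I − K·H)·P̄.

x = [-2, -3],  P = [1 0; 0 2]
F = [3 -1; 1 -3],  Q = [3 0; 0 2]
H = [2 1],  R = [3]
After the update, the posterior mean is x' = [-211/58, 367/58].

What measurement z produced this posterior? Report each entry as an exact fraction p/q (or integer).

x̄ = F·x = [-3, 7]
P̄ = F·P·Fᵀ + Q = [14 9; 9 21]
S = H·P̄·Hᵀ + R = [116]
K = P̄·Hᵀ·S⁻¹ = [37/116; 39/116]
x' − x̄ = [-37/58, -39/58] = K·y
y = (KᵀK)⁻¹·Kᵀ·(x' − x̄) = [-2]
z = y + H·x̄ = [-2] + [1] = [-1]

z = [-1]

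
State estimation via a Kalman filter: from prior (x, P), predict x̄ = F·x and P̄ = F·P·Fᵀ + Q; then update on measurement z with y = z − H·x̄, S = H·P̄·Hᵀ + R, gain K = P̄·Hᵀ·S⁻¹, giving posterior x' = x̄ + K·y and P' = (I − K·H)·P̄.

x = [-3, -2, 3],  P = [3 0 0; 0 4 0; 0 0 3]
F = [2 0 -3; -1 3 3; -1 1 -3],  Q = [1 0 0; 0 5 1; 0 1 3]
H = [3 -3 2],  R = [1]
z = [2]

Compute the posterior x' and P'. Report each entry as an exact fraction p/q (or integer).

x̄ = F·x = [-15, 6, -8]
P̄ = F·P·Fᵀ + Q = [40 -33 21; -33 71 -11; 21 -11 37]
y = z − H·x̄ = [81]
S = H·P̄·Hᵀ + R = [2126]
K = P̄·Hᵀ·S⁻¹ = [261/2126; -167/1063; 85/1063]
x' = x̄ + K·y = [-10749/2126, -7149/1063, -1619/1063]
P' = (I − K·H)·P̄ = [16919/2126 8508/1063 138/1063; 8508/1063 19695/1063 16697/1063; 138/1063 16697/1063 24881/1063]

x' = [-10749/2126, -7149/1063, -1619/1063]
P' = [16919/2126 8508/1063 138/1063; 8508/1063 19695/1063 16697/1063; 138/1063 16697/1063 24881/1063]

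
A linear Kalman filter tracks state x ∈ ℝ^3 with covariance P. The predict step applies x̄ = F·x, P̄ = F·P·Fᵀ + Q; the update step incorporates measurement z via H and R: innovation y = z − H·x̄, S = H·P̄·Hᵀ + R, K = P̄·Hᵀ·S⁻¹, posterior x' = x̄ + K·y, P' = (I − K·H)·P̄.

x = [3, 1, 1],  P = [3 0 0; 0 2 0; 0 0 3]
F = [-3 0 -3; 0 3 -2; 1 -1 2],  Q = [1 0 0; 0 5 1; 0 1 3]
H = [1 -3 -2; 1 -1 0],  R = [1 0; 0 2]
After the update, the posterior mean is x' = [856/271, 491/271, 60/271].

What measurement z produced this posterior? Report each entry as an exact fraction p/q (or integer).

x̄ = F·x = [-12, 1, 4]
P̄ = F·P·Fᵀ + Q = [55 18 -27; 18 35 -17; -27 -17 20]
S = H·P̄·Hᵀ + R = [247 108; 108 56]
K = P̄·Hᵀ·S⁻¹ = [-229/542 3199/2168; -283/542 1525/2168; 23/271 -371/1084]
x' − x̄ = [4108/271, 220/271, -1024/271] = K·y
y = (KᵀK)⁻¹·Kᵀ·(x' − x̄) = [20, 16]
z = y + H·x̄ = [20, 16] + [-23, -13] = [-3, 3]

z = [-3, 3]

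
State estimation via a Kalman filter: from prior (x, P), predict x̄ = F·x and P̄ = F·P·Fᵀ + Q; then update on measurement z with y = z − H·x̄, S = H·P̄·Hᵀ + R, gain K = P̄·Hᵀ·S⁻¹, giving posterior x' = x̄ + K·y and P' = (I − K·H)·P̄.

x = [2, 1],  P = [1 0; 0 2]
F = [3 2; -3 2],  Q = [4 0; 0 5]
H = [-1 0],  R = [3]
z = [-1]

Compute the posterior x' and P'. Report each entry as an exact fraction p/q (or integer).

x̄ = F·x = [8, -4]
P̄ = F·P·Fᵀ + Q = [21 -1; -1 22]
y = z − H·x̄ = [7]
S = H·P̄·Hᵀ + R = [24]
K = P̄·Hᵀ·S⁻¹ = [-7/8; 1/24]
x' = x̄ + K·y = [15/8, -89/24]
P' = (I − K·H)·P̄ = [21/8 -1/8; -1/8 527/24]

x' = [15/8, -89/24]
P' = [21/8 -1/8; -1/8 527/24]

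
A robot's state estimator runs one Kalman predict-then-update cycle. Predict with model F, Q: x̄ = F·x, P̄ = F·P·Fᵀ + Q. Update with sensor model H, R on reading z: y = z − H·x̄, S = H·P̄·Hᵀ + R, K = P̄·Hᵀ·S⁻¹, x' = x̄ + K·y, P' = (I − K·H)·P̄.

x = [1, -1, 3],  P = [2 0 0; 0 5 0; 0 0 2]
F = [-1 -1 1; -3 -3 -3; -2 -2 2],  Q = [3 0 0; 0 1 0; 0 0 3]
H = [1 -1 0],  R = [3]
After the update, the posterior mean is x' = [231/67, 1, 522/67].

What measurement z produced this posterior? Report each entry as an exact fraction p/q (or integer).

z = [2]

x̄ = F·x = [3, -9, 6]
P̄ = F·P·Fᵀ + Q = [12 15 18; 15 82 30; 18 30 39]
S = H·P̄·Hᵀ + R = [67]
K = P̄·Hᵀ·S⁻¹ = [-3/67; -1; -12/67]
x' − x̄ = [30/67, 10, 120/67] = K·y
y = (KᵀK)⁻¹·Kᵀ·(x' − x̄) = [-10]
z = y + H·x̄ = [-10] + [12] = [2]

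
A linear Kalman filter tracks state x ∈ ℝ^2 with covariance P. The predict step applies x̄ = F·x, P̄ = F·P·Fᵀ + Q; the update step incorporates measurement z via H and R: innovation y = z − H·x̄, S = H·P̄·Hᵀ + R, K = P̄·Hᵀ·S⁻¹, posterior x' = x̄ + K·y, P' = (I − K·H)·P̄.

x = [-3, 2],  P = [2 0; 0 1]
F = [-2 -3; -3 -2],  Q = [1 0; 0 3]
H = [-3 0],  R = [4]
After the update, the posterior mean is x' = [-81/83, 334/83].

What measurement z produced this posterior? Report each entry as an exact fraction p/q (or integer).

x̄ = F·x = [0, 5]
P̄ = F·P·Fᵀ + Q = [18 18; 18 25]
S = H·P̄·Hᵀ + R = [166]
K = P̄·Hᵀ·S⁻¹ = [-27/83; -27/83]
x' − x̄ = [-81/83, -81/83] = K·y
y = (KᵀK)⁻¹·Kᵀ·(x' − x̄) = [3]
z = y + H·x̄ = [3] + [0] = [3]

z = [3]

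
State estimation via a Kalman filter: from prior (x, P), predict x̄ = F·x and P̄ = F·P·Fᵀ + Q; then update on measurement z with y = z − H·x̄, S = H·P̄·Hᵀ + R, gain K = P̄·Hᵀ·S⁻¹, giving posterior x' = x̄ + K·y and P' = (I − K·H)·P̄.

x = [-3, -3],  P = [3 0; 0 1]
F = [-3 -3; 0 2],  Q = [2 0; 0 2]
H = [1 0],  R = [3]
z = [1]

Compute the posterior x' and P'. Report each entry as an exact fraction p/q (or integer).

x' = [92/41, -144/41]
P' = [114/41 -18/41; -18/41 210/41]

x̄ = F·x = [18, -6]
P̄ = F·P·Fᵀ + Q = [38 -6; -6 6]
y = z − H·x̄ = [-17]
S = H·P̄·Hᵀ + R = [41]
K = P̄·Hᵀ·S⁻¹ = [38/41; -6/41]
x' = x̄ + K·y = [92/41, -144/41]
P' = (I − K·H)·P̄ = [114/41 -18/41; -18/41 210/41]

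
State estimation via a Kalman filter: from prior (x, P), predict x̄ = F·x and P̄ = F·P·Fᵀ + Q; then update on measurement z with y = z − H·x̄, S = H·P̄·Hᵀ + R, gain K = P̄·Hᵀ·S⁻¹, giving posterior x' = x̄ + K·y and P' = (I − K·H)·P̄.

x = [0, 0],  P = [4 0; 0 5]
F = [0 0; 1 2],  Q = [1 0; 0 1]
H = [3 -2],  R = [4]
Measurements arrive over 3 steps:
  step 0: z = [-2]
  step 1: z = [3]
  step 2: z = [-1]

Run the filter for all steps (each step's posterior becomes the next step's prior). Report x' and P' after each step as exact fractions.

step 0: x̄ = F·x = [0, 0]
step 0: P̄ = F·P·Fᵀ + Q = [1 0; 0 25]
step 0: y = z − H·x̄ = [-2]
step 0: S = H·P̄·Hᵀ + R = [113]
step 0: K = P̄·Hᵀ·S⁻¹ = [3/113; -50/113]
step 0: x' = x̄ + K·y = [-6/113, 100/113]
step 0: P' = (I − K·H)·P̄ = [104/113 150/113; 150/113 325/113]
step 1: x̄ = F·x = [0, 194/113]
step 1: P̄ = F·P·Fᵀ + Q = [1 0; 0 2117/113]
step 1: y = z − H·x̄ = [727/113]
step 1: S = H·P̄·Hᵀ + R = [9937/113]
step 1: K = P̄·Hᵀ·S⁻¹ = [339/9937; -4234/9937]
step 1: x' = x̄ + K·y = [2181/9937, -10180/9937]
step 1: P' = (I − K·H)·P̄ = [8920/9937 12702/9937; 12702/9937 27521/9937]
step 2: x̄ = F·x = [0, -18179/9937]
step 2: P̄ = F·P·Fᵀ + Q = [1 0; 0 179749/9937]
step 2: y = z − H·x̄ = [-46295/9937]
step 2: S = H·P̄·Hᵀ + R = [848177/9937]
step 2: K = P̄·Hᵀ·S⁻¹ = [29811/848177; -359498/848177]
step 2: x' = x̄ + K·y = [-138885/848177, 123171/848177]
step 2: P' = (I − K·H)·P̄ = [758744/848177 1078494/848177; 1078494/848177 2336737/848177]

step 0: x' = [-6/113, 100/113], P' = [104/113 150/113; 150/113 325/113]
step 1: x' = [2181/9937, -10180/9937], P' = [8920/9937 12702/9937; 12702/9937 27521/9937]
step 2: x' = [-138885/848177, 123171/848177], P' = [758744/848177 1078494/848177; 1078494/848177 2336737/848177]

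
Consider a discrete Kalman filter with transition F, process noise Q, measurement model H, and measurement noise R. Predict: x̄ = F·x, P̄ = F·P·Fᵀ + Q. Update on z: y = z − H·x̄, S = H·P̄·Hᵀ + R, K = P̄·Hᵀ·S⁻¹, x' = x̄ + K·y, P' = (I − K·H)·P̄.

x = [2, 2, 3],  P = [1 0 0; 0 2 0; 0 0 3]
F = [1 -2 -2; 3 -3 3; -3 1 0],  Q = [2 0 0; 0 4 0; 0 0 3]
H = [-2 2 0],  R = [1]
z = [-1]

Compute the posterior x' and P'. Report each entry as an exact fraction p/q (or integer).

x' = [-972/349, -1129/349, -836/349]
P' = [5323/349 5297/349 -3275/349; 5297/349 5358/349 -3283/349; -3275/349 -3283/349 4630/349]

x̄ = F·x = [-8, 9, -4]
P̄ = F·P·Fᵀ + Q = [23 -3 -7; -3 58 -15; -7 -15 14]
y = z − H·x̄ = [-35]
S = H·P̄·Hᵀ + R = [349]
K = P̄·Hᵀ·S⁻¹ = [-52/349; 122/349; -16/349]
x' = x̄ + K·y = [-972/349, -1129/349, -836/349]
P' = (I − K·H)·P̄ = [5323/349 5297/349 -3275/349; 5297/349 5358/349 -3283/349; -3275/349 -3283/349 4630/349]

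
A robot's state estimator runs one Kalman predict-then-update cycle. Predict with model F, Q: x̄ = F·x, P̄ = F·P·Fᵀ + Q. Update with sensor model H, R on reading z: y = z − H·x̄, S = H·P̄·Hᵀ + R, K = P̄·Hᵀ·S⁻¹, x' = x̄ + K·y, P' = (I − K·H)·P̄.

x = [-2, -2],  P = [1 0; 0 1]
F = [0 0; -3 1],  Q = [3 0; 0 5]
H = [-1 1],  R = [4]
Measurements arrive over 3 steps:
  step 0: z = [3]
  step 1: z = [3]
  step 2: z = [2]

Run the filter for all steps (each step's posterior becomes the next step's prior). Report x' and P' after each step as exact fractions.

step 0: x' = [3/22, 73/22], P' = [57/22 45/22; 45/22 105/22]
step 1: x' = [-1/102, 911/306], P' = [91/34 229/102; 229/102 1603/306]
step 2: x' = [231/2131, 4801/2131], P' = [11409/4262 9573/4262; 9573/4262 22337/4262]

step 0: x̄ = F·x = [0, 4]
step 0: P̄ = F·P·Fᵀ + Q = [3 0; 0 15]
step 0: y = z − H·x̄ = [-1]
step 0: S = H·P̄·Hᵀ + R = [22]
step 0: K = P̄·Hᵀ·S⁻¹ = [-3/22; 15/22]
step 0: x' = x̄ + K·y = [3/22, 73/22]
step 0: P' = (I − K·H)·P̄ = [57/22 45/22; 45/22 105/22]
step 1: x̄ = F·x = [0, 32/11]
step 1: P̄ = F·P·Fᵀ + Q = [3 0; 0 229/11]
step 1: y = z − H·x̄ = [1/11]
step 1: S = H·P̄·Hᵀ + R = [306/11]
step 1: K = P̄·Hᵀ·S⁻¹ = [-11/102; 229/306]
step 1: x' = x̄ + K·y = [-1/102, 911/306]
step 1: P' = (I − K·H)·P̄ = [91/34 229/102; 229/102 1603/306]
step 2: x̄ = F·x = [0, 460/153]
step 2: P̄ = F·P·Fᵀ + Q = [3 0; 0 3191/153]
step 2: y = z − H·x̄ = [-154/153]
step 2: S = H·P̄·Hᵀ + R = [4262/153]
step 2: K = P̄·Hᵀ·S⁻¹ = [-459/4262; 3191/4262]
step 2: x' = x̄ + K·y = [231/2131, 4801/2131]
step 2: P' = (I − K·H)·P̄ = [11409/4262 9573/4262; 9573/4262 22337/4262]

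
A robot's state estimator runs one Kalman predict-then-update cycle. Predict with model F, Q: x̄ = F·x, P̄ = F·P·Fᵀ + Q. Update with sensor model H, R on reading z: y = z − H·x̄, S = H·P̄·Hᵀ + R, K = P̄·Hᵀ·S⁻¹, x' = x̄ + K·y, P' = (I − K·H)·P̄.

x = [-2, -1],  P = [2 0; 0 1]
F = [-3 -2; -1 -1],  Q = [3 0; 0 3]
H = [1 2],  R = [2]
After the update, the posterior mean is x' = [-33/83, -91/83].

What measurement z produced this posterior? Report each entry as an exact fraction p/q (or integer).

z = [-3]

x̄ = F·x = [8, 3]
P̄ = F·P·Fᵀ + Q = [25 8; 8 6]
S = H·P̄·Hᵀ + R = [83]
K = P̄·Hᵀ·S⁻¹ = [41/83; 20/83]
x' − x̄ = [-697/83, -340/83] = K·y
y = (KᵀK)⁻¹·Kᵀ·(x' − x̄) = [-17]
z = y + H·x̄ = [-17] + [14] = [-3]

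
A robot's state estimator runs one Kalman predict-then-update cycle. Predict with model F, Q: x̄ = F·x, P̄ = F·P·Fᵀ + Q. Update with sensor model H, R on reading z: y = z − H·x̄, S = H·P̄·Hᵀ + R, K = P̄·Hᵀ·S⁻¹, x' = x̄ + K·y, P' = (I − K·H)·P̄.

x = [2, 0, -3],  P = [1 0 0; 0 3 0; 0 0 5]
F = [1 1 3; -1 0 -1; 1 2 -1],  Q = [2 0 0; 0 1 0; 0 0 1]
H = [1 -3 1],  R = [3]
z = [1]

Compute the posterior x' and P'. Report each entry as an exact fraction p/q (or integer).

x' = [-133/32, -1/32, 159/32]
P' = [1511/192 -23/64 -1445/192; -23/64 85/64 245/64; -1445/192 245/64 3647/192]

x̄ = F·x = [-7, 1, 5]
P̄ = F·P·Fᵀ + Q = [51 -16 -8; -16 7 4; -8 4 19]
y = z − H·x̄ = [6]
S = H·P̄·Hᵀ + R = [192]
K = P̄·Hᵀ·S⁻¹ = [91/192; -11/64; -1/192]
x' = x̄ + K·y = [-133/32, -1/32, 159/32]
P' = (I − K·H)·P̄ = [1511/192 -23/64 -1445/192; -23/64 85/64 245/64; -1445/192 245/64 3647/192]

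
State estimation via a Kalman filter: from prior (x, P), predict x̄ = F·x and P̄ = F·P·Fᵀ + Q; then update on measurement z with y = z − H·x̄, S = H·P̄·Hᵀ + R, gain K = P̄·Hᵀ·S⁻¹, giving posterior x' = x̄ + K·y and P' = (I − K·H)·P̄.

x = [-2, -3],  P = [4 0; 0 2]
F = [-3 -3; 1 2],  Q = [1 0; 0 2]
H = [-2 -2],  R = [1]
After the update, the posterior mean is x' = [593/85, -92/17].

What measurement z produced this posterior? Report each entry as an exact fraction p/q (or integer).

z = [-3]

x̄ = F·x = [15, -8]
P̄ = F·P·Fᵀ + Q = [55 -24; -24 14]
S = H·P̄·Hᵀ + R = [85]
K = P̄·Hᵀ·S⁻¹ = [-62/85; 4/17]
x' − x̄ = [-682/85, 44/17] = K·y
y = (KᵀK)⁻¹·Kᵀ·(x' − x̄) = [11]
z = y + H·x̄ = [11] + [-14] = [-3]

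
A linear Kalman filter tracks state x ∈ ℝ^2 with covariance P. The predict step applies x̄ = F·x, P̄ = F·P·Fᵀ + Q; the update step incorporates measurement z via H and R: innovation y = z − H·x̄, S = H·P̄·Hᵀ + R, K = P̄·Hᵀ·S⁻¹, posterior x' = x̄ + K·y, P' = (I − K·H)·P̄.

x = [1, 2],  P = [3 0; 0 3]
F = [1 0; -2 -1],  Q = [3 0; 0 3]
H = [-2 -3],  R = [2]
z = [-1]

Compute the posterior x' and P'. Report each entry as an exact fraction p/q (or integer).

x' = [25/58, -1/58]
P' = [165/29 -111/29; -111/29 81/29]

x̄ = F·x = [1, -4]
P̄ = F·P·Fᵀ + Q = [6 -6; -6 18]
y = z − H·x̄ = [-11]
S = H·P̄·Hᵀ + R = [116]
K = P̄·Hᵀ·S⁻¹ = [3/58; -21/58]
x' = x̄ + K·y = [25/58, -1/58]
P' = (I − K·H)·P̄ = [165/29 -111/29; -111/29 81/29]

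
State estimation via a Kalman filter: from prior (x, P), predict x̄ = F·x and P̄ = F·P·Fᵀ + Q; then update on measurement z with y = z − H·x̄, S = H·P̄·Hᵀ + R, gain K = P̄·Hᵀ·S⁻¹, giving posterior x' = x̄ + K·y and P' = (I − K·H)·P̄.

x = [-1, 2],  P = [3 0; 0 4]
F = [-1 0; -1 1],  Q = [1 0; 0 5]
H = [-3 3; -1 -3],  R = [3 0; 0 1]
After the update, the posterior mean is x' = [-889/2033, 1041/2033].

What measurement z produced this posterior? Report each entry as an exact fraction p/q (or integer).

x̄ = F·x = [1, 3]
P̄ = F·P·Fᵀ + Q = [4 3; 3 12]
S = H·P̄·Hᵀ + R = [93 -78; -78 131]
K = P̄·Hᵀ·S⁻¹ = [-469/2033 -481/2033; 165/2033 -507/2033]
x' − x̄ = [-2922/2033, -5058/2033] = K·y
y = (KᵀK)⁻¹·Kᵀ·(x' − x̄) = [-3, 9]
z = y + H·x̄ = [-3, 9] + [6, -10] = [3, -1]

z = [3, -1]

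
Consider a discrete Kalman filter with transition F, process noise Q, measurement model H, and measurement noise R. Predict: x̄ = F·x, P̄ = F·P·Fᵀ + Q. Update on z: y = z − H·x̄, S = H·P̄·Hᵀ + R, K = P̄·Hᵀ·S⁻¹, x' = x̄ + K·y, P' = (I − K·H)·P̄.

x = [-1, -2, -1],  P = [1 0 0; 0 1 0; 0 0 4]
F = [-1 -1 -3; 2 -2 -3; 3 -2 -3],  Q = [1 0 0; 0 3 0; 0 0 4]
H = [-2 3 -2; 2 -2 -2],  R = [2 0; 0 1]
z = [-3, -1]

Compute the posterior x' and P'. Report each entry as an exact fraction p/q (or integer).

x' = [136790/30009, 32433/10003, 54676/30009]
P' = [449647/30009 118628/10003 95771/30009; 118628/10003 95058/10003 25100/10003; 95771/30009 25100/10003 25369/30009]

x̄ = F·x = [6, 5, 4]
P̄ = F·P·Fᵀ + Q = [39 36 35; 36 47 46; 35 46 53]
y = z − H·x̄ = [2, 5]
S = H·P̄·Hᵀ + R = [89 42; 42 357]
K = P̄·Hᵀ·S⁻¹ = [-552/1429 -4016/30009; -163/1429 -3060/10003; -390/1429 -9796/30009]
x' = x̄ + K·y = [136790/30009, 32433/10003, 54676/30009]
P' = (I − K·H)·P̄ = [449647/30009 118628/10003 95771/30009; 118628/10003 95058/10003 25100/10003; 95771/30009 25100/10003 25369/30009]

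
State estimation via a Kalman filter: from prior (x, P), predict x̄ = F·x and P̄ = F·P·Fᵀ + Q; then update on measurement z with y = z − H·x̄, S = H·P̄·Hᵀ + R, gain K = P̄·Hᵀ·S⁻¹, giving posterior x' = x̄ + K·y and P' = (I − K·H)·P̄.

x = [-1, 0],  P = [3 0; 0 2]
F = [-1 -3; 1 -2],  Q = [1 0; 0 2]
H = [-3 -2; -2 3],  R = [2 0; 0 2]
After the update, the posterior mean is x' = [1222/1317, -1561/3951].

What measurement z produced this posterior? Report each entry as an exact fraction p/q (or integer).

z = [-2, -3]

x̄ = F·x = [1, -1]
P̄ = F·P·Fᵀ + Q = [22 9; 9 13]
S = H·P̄·Hᵀ + R = [360 9; 9 99]
K = P̄·Hᵀ·S⁻¹ = [-907/3951 -596/3951; -604/3951 893/3951]
x' − x̄ = [-95/1317, 2390/3951] = K·y
y = (KᵀK)⁻¹·Kᵀ·(x' − x̄) = [-1, 2]
z = y + H·x̄ = [-1, 2] + [-1, -5] = [-2, -3]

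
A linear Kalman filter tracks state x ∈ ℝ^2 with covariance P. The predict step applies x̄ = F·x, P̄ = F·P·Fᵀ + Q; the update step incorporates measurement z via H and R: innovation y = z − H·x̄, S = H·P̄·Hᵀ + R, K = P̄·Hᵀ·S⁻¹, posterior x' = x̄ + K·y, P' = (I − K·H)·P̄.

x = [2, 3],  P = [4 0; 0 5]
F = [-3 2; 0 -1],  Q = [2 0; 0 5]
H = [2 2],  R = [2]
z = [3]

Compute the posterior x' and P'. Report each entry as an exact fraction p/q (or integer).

x' = [432/97, -3]
P' = [1018/97 -10; -10 10]

x̄ = F·x = [0, -3]
P̄ = F·P·Fᵀ + Q = [58 -10; -10 10]
y = z − H·x̄ = [9]
S = H·P̄·Hᵀ + R = [194]
K = P̄·Hᵀ·S⁻¹ = [48/97; 0]
x' = x̄ + K·y = [432/97, -3]
P' = (I − K·H)·P̄ = [1018/97 -10; -10 10]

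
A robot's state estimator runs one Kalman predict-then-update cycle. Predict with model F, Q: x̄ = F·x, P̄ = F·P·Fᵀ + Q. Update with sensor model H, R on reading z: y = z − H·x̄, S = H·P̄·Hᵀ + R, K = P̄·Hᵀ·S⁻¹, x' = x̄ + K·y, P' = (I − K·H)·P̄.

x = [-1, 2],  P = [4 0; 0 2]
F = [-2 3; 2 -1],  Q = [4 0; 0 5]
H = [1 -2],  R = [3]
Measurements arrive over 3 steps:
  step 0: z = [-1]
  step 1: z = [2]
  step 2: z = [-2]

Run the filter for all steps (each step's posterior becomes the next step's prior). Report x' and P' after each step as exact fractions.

step 0: x̄ = F·x = [8, -4]
step 0: P̄ = F·P·Fᵀ + Q = [38 -22; -22 23]
step 0: y = z − H·x̄ = [-17]
step 0: S = H·P̄·Hᵀ + R = [221]
step 0: K = P̄·Hᵀ·S⁻¹ = [82/221; -4/13]
step 0: x' = x̄ + K·y = [22/13, 16/13]
step 0: P' = (I − K·H)·P̄ = [1674/221 42/13; 42/13 27/13]
step 1: x̄ = F·x = [4/13, 28/13]
step 1: P̄ = F·P·Fᵀ + Q = [3143/221 -2361/221; -2361/221 5404/221]
step 1: y = z − H·x̄ = [6]
step 1: S = H·P̄·Hᵀ + R = [2682/17]
step 1: K = P̄·Hᵀ·S⁻¹ = [605/2682; -1013/2682]
step 1: x' = x̄ + K·y = [9653/5811, -653/5811]
step 1: P' = (I − K·H)·P̄ = [215953/34866 96179/34866; 96179/34866 67843/34866]
step 2: x̄ = F·x = [-21265/5811, 6653/1937]
step 2: P̄ = F·P·Fᵀ + Q = [459715/34866 -33101/3874; -33101/3874 80141/3874]
step 2: y = z − H·x̄ = [49561/5811]
step 2: S = H·P̄·Hᵀ + R = [4641025/34866]
step 2: K = P̄·Hᵀ·S⁻¹ = [1055533/4641025; -1740447/4641025]
step 2: x' = x̄ + K·y = [-7981092/4641025, 1096528/4641025]
step 2: P' = (I − K·H)·P̄ = [29237621/4641025 13035511/4641025; 13035511/4641025 9128426/4641025]

step 0: x' = [22/13, 16/13], P' = [1674/221 42/13; 42/13 27/13]
step 1: x' = [9653/5811, -653/5811], P' = [215953/34866 96179/34866; 96179/34866 67843/34866]
step 2: x' = [-7981092/4641025, 1096528/4641025], P' = [29237621/4641025 13035511/4641025; 13035511/4641025 9128426/4641025]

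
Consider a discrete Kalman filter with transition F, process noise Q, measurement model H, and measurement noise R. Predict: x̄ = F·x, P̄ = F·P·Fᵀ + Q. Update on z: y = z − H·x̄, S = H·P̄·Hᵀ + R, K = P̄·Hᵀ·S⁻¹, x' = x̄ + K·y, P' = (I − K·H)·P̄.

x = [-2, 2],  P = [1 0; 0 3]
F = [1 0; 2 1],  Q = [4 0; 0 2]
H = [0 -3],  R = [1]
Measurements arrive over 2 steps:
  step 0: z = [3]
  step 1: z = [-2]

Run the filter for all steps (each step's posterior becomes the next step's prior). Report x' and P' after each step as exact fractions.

step 0: x̄ = F·x = [-2, -2]
step 0: P̄ = F·P·Fᵀ + Q = [5 2; 2 9]
step 0: y = z − H·x̄ = [-3]
step 0: S = H·P̄·Hᵀ + R = [82]
step 0: K = P̄·Hᵀ·S⁻¹ = [-3/41; -27/82]
step 0: x' = x̄ + K·y = [-73/41, -83/82]
step 0: P' = (I − K·H)·P̄ = [187/41 1/41; 1/41 9/82]
step 1: x̄ = F·x = [-73/41, -375/82]
step 1: P̄ = F·P·Fᵀ + Q = [351/41 375/41; 375/41 1677/82]
step 1: y = z − H·x̄ = [-1289/82]
step 1: S = H·P̄·Hᵀ + R = [15175/82]
step 1: K = P̄·Hᵀ·S⁻¹ = [-90/607; -5031/15175]
step 1: x' = x̄ + K·y = [334/607, 9687/15175]
step 1: P' = (I − K·H)·P̄ = [2727/607 30/607; 30/607 1677/15175]

step 0: x' = [-73/41, -83/82], P' = [187/41 1/41; 1/41 9/82]
step 1: x' = [334/607, 9687/15175], P' = [2727/607 30/607; 30/607 1677/15175]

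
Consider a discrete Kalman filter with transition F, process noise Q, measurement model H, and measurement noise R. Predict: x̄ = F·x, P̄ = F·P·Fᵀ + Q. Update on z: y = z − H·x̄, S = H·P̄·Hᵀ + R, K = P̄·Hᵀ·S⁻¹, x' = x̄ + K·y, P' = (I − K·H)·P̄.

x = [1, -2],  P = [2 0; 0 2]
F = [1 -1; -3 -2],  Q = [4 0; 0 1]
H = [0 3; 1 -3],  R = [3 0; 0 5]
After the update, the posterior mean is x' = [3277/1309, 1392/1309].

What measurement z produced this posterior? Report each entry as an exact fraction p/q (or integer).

x̄ = F·x = [3, 1]
P̄ = F·P·Fᵀ + Q = [8 -2; -2 27]
S = H·P̄·Hᵀ + R = [246 -249; -249 268]
K = P̄·Hᵀ·S⁻¹ = [626/1309 650/1309; 347/1309 -83/1309]
x' − x̄ = [-650/1309, 83/1309] = K·y
y = (KᵀK)⁻¹·Kᵀ·(x' − x̄) = [0, -1]
z = y + H·x̄ = [0, -1] + [3, 0] = [3, -1]

z = [3, -1]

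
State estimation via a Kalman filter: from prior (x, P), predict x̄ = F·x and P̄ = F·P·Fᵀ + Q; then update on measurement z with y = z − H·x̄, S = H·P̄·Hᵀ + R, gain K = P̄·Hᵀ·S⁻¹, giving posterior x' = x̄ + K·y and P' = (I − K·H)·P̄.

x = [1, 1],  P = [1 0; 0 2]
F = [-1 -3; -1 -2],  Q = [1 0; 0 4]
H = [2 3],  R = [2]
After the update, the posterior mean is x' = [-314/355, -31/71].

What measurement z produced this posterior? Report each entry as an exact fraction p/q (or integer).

z = [-3]

x̄ = F·x = [-4, -3]
P̄ = F·P·Fᵀ + Q = [20 13; 13 13]
S = H·P̄·Hᵀ + R = [355]
K = P̄·Hᵀ·S⁻¹ = [79/355; 13/71]
x' − x̄ = [1106/355, 182/71] = K·y
y = (KᵀK)⁻¹·Kᵀ·(x' − x̄) = [14]
z = y + H·x̄ = [14] + [-17] = [-3]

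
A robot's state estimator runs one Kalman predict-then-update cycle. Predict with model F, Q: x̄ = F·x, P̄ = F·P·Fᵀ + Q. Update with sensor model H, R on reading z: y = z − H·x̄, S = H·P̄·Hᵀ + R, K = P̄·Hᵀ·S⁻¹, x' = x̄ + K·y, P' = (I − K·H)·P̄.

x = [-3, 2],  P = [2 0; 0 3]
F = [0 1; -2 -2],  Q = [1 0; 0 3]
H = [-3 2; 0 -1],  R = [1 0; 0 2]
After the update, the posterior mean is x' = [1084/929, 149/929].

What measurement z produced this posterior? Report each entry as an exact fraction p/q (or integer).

x̄ = F·x = [2, 2]
P̄ = F·P·Fᵀ + Q = [4 -6; -6 23]
S = H·P̄·Hᵀ + R = [201 -64; -64 25]
K = P̄·Hᵀ·S⁻¹ = [-216/929 -330/929; 128/929 -527/929]
x' − x̄ = [-774/929, -1709/929] = K·y
y = (KᵀK)⁻¹·Kᵀ·(x' − x̄) = [-1, 3]
z = y + H·x̄ = [-1, 3] + [-2, -2] = [-3, 1]

z = [-3, 1]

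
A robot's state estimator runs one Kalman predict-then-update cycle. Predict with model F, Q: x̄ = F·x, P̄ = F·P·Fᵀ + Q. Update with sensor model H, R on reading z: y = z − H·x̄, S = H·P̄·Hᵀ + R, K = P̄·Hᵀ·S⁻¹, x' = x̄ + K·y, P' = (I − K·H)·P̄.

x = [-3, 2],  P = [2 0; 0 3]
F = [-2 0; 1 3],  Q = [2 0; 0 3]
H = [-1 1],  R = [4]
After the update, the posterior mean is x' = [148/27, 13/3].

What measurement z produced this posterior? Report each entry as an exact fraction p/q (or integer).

z = [-1]

x̄ = F·x = [6, 3]
P̄ = F·P·Fᵀ + Q = [10 -4; -4 32]
S = H·P̄·Hᵀ + R = [54]
K = P̄·Hᵀ·S⁻¹ = [-7/27; 2/3]
x' − x̄ = [-14/27, 4/3] = K·y
y = (KᵀK)⁻¹·Kᵀ·(x' − x̄) = [2]
z = y + H·x̄ = [2] + [-3] = [-1]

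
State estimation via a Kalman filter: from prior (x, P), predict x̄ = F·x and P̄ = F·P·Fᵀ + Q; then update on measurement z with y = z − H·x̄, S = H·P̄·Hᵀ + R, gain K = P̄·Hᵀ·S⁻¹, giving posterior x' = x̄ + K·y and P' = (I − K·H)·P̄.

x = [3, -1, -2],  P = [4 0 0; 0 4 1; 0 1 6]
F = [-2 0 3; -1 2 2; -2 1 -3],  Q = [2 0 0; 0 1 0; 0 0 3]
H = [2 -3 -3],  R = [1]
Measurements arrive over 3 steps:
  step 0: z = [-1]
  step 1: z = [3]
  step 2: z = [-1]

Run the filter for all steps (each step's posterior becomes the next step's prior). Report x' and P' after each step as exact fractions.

step 0: x' = [-10209/793, -556/61, 684/793], P' = [47295/793 2951/61 -6866/793; 2951/61 3220/61 -1253/61; -6866/793 -1253/61 11782/793]
step 1: x' = [5258414/229515, -253571/76505, 4036478/229515], P' = [716290703/4131270 -41257237/1377090 300482878/2065635; -41257237/1377090 3204143/459030 -18555392/688545; 300482878/2065635 -18555392/688545 256096831/2065635]
step 2: x' = [-88845590078/18147361831, -25139223476/18147361831, -28094321527/18147361831], P' = [897332221417/72589447324 -20698143845/18147361831 680071050931/72589447324; -20698143845/18147361831 66227817329/36294723662 -94104998345/36294723662; 680071050931/72589447324 -94104998345/36294723662 649586603459/72589447324]

step 0: x̄ = F·x = [-12, -9, -1]
step 0: P̄ = F·P·Fᵀ + Q = [72 50 -35; 50 53 -24; -35 -24 71]
step 0: y = z − H·x̄ = [-7]
step 0: S = H·P̄·Hᵀ + R = [793]
step 0: K = P̄·Hᵀ·S⁻¹ = [99/793; 1/61; -211/793]
step 0: x' = x̄ + K·y = [-10209/793, -556/61, 684/793]
step 0: P' = (I − K·H)·P̄ = [47295/793 2951/61 -6866/793; 2951/61 3220/61 -1253/61; -6866/793 -1253/61 11782/793]
step 1: x̄ = F·x = [22470/793, -2879/793, 11138/793]
step 1: P̄ = F·P·Fᵀ + Q = [379196/793 -37842/793 -42451/793; -37842/793 6356/793 -12175/793; -42451/793 -12175/793 201347/793]
step 1: y = z − H·x̄ = [-1368/61]
step 1: S = H·P̄·Hᵀ + R = [317790/61]
step 1: K = P̄·Hᵀ·S⁻¹ = [76867/317790; -1493/105930; -25093/158895]
step 1: x' = x̄ + K·y = [5258414/229515, -253571/76505, 4036478/229515]
step 1: P' = (I − K·H)·P̄ = [716290703/4131270 -41257237/1377090 300482878/2065635; -41257237/1377090 3204143/459030 -18555392/688545; 300482878/2065635 -18555392/688545 256096831/2065635]
step 2: x̄ = F·x = [1592606/229515, 117556/20865, -4677395/45903]
step 2: P̄ = F·P·Fᵀ + Q = [135789619/2065635 5730719/187785 -183103378/413127; 5730719/187785 7737343/375570 -20357887/75114; -183103378/413127 -20357887/75114 3178161379/826254]
step 2: y = z − H·x̄ = [-69696304/229515]
step 2: S = H·P̄·Hᵀ + R = [72589447324/2065635]
step 2: K = P̄·Hᵀ·S⁻¹ = [2829016181/72589447324; 419483834/18147361831; -23987718445/72589447324]
step 2: x' = x̄ + K·y = [-88845590078/18147361831, -25139223476/18147361831, -28094321527/18147361831]
step 2: P' = (I − K·H)·P̄ = [897332221417/72589447324 -20698143845/18147361831 680071050931/72589447324; -20698143845/18147361831 66227817329/36294723662 -94104998345/36294723662; 680071050931/72589447324 -94104998345/36294723662 649586603459/72589447324]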